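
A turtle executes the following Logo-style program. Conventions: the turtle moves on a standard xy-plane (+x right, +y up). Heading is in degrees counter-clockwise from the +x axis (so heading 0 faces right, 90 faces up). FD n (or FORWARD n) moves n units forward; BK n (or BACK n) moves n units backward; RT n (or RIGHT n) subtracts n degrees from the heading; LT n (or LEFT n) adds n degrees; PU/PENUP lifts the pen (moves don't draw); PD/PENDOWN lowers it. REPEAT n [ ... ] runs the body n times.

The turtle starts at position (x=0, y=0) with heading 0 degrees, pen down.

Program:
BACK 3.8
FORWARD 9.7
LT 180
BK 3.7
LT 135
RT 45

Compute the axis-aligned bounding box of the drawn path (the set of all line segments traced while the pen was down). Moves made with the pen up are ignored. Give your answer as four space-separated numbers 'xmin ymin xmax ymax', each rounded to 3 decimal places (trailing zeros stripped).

Answer: -3.8 0 9.6 0

Derivation:
Executing turtle program step by step:
Start: pos=(0,0), heading=0, pen down
BK 3.8: (0,0) -> (-3.8,0) [heading=0, draw]
FD 9.7: (-3.8,0) -> (5.9,0) [heading=0, draw]
LT 180: heading 0 -> 180
BK 3.7: (5.9,0) -> (9.6,0) [heading=180, draw]
LT 135: heading 180 -> 315
RT 45: heading 315 -> 270
Final: pos=(9.6,0), heading=270, 3 segment(s) drawn

Segment endpoints: x in {-3.8, 0, 5.9, 9.6}, y in {0, 0}
xmin=-3.8, ymin=0, xmax=9.6, ymax=0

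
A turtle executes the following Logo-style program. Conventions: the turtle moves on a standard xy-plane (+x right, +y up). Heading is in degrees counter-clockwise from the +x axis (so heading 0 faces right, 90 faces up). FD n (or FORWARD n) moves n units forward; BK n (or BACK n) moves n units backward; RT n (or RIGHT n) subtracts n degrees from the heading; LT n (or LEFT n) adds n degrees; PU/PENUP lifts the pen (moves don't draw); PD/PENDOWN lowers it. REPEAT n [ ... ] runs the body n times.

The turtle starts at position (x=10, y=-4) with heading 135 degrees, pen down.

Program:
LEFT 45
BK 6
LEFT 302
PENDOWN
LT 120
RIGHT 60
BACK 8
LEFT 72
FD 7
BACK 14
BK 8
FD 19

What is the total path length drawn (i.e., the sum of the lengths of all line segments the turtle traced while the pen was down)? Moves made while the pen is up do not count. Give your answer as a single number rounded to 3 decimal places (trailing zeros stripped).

Answer: 62

Derivation:
Executing turtle program step by step:
Start: pos=(10,-4), heading=135, pen down
LT 45: heading 135 -> 180
BK 6: (10,-4) -> (16,-4) [heading=180, draw]
LT 302: heading 180 -> 122
PD: pen down
LT 120: heading 122 -> 242
RT 60: heading 242 -> 182
BK 8: (16,-4) -> (23.995,-3.721) [heading=182, draw]
LT 72: heading 182 -> 254
FD 7: (23.995,-3.721) -> (22.066,-10.45) [heading=254, draw]
BK 14: (22.066,-10.45) -> (25.925,3.008) [heading=254, draw]
BK 8: (25.925,3.008) -> (28.13,10.698) [heading=254, draw]
FD 19: (28.13,10.698) -> (22.893,-7.566) [heading=254, draw]
Final: pos=(22.893,-7.566), heading=254, 6 segment(s) drawn

Segment lengths:
  seg 1: (10,-4) -> (16,-4), length = 6
  seg 2: (16,-4) -> (23.995,-3.721), length = 8
  seg 3: (23.995,-3.721) -> (22.066,-10.45), length = 7
  seg 4: (22.066,-10.45) -> (25.925,3.008), length = 14
  seg 5: (25.925,3.008) -> (28.13,10.698), length = 8
  seg 6: (28.13,10.698) -> (22.893,-7.566), length = 19
Total = 62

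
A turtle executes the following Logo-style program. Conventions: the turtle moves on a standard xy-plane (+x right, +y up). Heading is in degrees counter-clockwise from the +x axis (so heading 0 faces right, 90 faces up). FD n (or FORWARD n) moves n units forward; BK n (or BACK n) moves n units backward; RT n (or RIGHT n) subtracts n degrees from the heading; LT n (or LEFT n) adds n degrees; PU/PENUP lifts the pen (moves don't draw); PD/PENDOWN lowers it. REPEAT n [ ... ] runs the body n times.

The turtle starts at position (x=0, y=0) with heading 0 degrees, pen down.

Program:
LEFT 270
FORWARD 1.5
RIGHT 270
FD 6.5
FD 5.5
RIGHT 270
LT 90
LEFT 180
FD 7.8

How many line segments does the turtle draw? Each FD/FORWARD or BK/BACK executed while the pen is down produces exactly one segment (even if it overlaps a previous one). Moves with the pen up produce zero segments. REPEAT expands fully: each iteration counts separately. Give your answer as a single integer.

Answer: 4

Derivation:
Executing turtle program step by step:
Start: pos=(0,0), heading=0, pen down
LT 270: heading 0 -> 270
FD 1.5: (0,0) -> (0,-1.5) [heading=270, draw]
RT 270: heading 270 -> 0
FD 6.5: (0,-1.5) -> (6.5,-1.5) [heading=0, draw]
FD 5.5: (6.5,-1.5) -> (12,-1.5) [heading=0, draw]
RT 270: heading 0 -> 90
LT 90: heading 90 -> 180
LT 180: heading 180 -> 0
FD 7.8: (12,-1.5) -> (19.8,-1.5) [heading=0, draw]
Final: pos=(19.8,-1.5), heading=0, 4 segment(s) drawn
Segments drawn: 4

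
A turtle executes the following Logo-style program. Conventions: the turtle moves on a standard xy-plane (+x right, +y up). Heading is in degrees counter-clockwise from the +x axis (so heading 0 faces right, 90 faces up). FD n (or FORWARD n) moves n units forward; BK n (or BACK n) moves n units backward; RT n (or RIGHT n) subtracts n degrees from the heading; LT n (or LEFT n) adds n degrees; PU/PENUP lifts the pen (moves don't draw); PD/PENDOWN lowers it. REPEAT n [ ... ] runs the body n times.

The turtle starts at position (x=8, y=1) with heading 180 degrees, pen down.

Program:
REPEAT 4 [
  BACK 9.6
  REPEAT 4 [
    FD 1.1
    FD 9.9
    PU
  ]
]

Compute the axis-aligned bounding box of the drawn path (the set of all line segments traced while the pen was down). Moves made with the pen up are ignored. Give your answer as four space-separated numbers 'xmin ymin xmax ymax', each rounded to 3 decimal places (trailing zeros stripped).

Answer: 6.6 1 17.6 1

Derivation:
Executing turtle program step by step:
Start: pos=(8,1), heading=180, pen down
REPEAT 4 [
  -- iteration 1/4 --
  BK 9.6: (8,1) -> (17.6,1) [heading=180, draw]
  REPEAT 4 [
    -- iteration 1/4 --
    FD 1.1: (17.6,1) -> (16.5,1) [heading=180, draw]
    FD 9.9: (16.5,1) -> (6.6,1) [heading=180, draw]
    PU: pen up
    -- iteration 2/4 --
    FD 1.1: (6.6,1) -> (5.5,1) [heading=180, move]
    FD 9.9: (5.5,1) -> (-4.4,1) [heading=180, move]
    PU: pen up
    -- iteration 3/4 --
    FD 1.1: (-4.4,1) -> (-5.5,1) [heading=180, move]
    FD 9.9: (-5.5,1) -> (-15.4,1) [heading=180, move]
    PU: pen up
    -- iteration 4/4 --
    FD 1.1: (-15.4,1) -> (-16.5,1) [heading=180, move]
    FD 9.9: (-16.5,1) -> (-26.4,1) [heading=180, move]
    PU: pen up
  ]
  -- iteration 2/4 --
  BK 9.6: (-26.4,1) -> (-16.8,1) [heading=180, move]
  REPEAT 4 [
    -- iteration 1/4 --
    FD 1.1: (-16.8,1) -> (-17.9,1) [heading=180, move]
    FD 9.9: (-17.9,1) -> (-27.8,1) [heading=180, move]
    PU: pen up
    -- iteration 2/4 --
    FD 1.1: (-27.8,1) -> (-28.9,1) [heading=180, move]
    FD 9.9: (-28.9,1) -> (-38.8,1) [heading=180, move]
    PU: pen up
    -- iteration 3/4 --
    FD 1.1: (-38.8,1) -> (-39.9,1) [heading=180, move]
    FD 9.9: (-39.9,1) -> (-49.8,1) [heading=180, move]
    PU: pen up
    -- iteration 4/4 --
    FD 1.1: (-49.8,1) -> (-50.9,1) [heading=180, move]
    FD 9.9: (-50.9,1) -> (-60.8,1) [heading=180, move]
    PU: pen up
  ]
  -- iteration 3/4 --
  BK 9.6: (-60.8,1) -> (-51.2,1) [heading=180, move]
  REPEAT 4 [
    -- iteration 1/4 --
    FD 1.1: (-51.2,1) -> (-52.3,1) [heading=180, move]
    FD 9.9: (-52.3,1) -> (-62.2,1) [heading=180, move]
    PU: pen up
    -- iteration 2/4 --
    FD 1.1: (-62.2,1) -> (-63.3,1) [heading=180, move]
    FD 9.9: (-63.3,1) -> (-73.2,1) [heading=180, move]
    PU: pen up
    -- iteration 3/4 --
    FD 1.1: (-73.2,1) -> (-74.3,1) [heading=180, move]
    FD 9.9: (-74.3,1) -> (-84.2,1) [heading=180, move]
    PU: pen up
    -- iteration 4/4 --
    FD 1.1: (-84.2,1) -> (-85.3,1) [heading=180, move]
    FD 9.9: (-85.3,1) -> (-95.2,1) [heading=180, move]
    PU: pen up
  ]
  -- iteration 4/4 --
  BK 9.6: (-95.2,1) -> (-85.6,1) [heading=180, move]
  REPEAT 4 [
    -- iteration 1/4 --
    FD 1.1: (-85.6,1) -> (-86.7,1) [heading=180, move]
    FD 9.9: (-86.7,1) -> (-96.6,1) [heading=180, move]
    PU: pen up
    -- iteration 2/4 --
    FD 1.1: (-96.6,1) -> (-97.7,1) [heading=180, move]
    FD 9.9: (-97.7,1) -> (-107.6,1) [heading=180, move]
    PU: pen up
    -- iteration 3/4 --
    FD 1.1: (-107.6,1) -> (-108.7,1) [heading=180, move]
    FD 9.9: (-108.7,1) -> (-118.6,1) [heading=180, move]
    PU: pen up
    -- iteration 4/4 --
    FD 1.1: (-118.6,1) -> (-119.7,1) [heading=180, move]
    FD 9.9: (-119.7,1) -> (-129.6,1) [heading=180, move]
    PU: pen up
  ]
]
Final: pos=(-129.6,1), heading=180, 3 segment(s) drawn

Segment endpoints: x in {6.6, 8, 16.5, 17.6}, y in {1, 1, 1}
xmin=6.6, ymin=1, xmax=17.6, ymax=1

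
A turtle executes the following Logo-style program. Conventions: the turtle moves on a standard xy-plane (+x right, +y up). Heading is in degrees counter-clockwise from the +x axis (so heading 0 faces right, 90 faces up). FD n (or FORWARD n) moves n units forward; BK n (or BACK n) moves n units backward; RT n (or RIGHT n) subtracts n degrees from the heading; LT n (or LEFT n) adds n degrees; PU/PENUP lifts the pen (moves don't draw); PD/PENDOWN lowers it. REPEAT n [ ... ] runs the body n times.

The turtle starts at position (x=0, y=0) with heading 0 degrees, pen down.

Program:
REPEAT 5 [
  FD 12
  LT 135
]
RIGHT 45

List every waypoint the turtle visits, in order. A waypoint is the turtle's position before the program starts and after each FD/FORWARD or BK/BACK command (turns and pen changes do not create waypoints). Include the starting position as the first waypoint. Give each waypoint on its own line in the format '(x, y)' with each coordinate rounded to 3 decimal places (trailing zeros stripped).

Executing turtle program step by step:
Start: pos=(0,0), heading=0, pen down
REPEAT 5 [
  -- iteration 1/5 --
  FD 12: (0,0) -> (12,0) [heading=0, draw]
  LT 135: heading 0 -> 135
  -- iteration 2/5 --
  FD 12: (12,0) -> (3.515,8.485) [heading=135, draw]
  LT 135: heading 135 -> 270
  -- iteration 3/5 --
  FD 12: (3.515,8.485) -> (3.515,-3.515) [heading=270, draw]
  LT 135: heading 270 -> 45
  -- iteration 4/5 --
  FD 12: (3.515,-3.515) -> (12,4.971) [heading=45, draw]
  LT 135: heading 45 -> 180
  -- iteration 5/5 --
  FD 12: (12,4.971) -> (0,4.971) [heading=180, draw]
  LT 135: heading 180 -> 315
]
RT 45: heading 315 -> 270
Final: pos=(0,4.971), heading=270, 5 segment(s) drawn
Waypoints (6 total):
(0, 0)
(12, 0)
(3.515, 8.485)
(3.515, -3.515)
(12, 4.971)
(0, 4.971)

Answer: (0, 0)
(12, 0)
(3.515, 8.485)
(3.515, -3.515)
(12, 4.971)
(0, 4.971)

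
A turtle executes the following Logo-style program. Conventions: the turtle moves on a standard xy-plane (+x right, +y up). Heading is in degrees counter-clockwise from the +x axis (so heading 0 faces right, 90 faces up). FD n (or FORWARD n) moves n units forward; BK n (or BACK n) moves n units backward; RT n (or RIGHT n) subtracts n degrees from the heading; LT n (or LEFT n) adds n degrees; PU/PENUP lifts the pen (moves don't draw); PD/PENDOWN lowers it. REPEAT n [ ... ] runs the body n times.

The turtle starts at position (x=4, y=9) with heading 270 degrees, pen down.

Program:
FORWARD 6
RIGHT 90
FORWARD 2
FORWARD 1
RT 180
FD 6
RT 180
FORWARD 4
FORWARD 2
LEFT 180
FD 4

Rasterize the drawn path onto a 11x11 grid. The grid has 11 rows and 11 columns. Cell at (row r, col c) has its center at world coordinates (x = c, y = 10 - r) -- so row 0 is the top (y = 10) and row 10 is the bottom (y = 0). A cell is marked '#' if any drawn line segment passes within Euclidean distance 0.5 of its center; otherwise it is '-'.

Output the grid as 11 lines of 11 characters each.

Answer: -----------
----#------
----#------
----#------
----#------
----#------
----#------
-#######---
-----------
-----------
-----------

Derivation:
Segment 0: (4,9) -> (4,3)
Segment 1: (4,3) -> (2,3)
Segment 2: (2,3) -> (1,3)
Segment 3: (1,3) -> (7,3)
Segment 4: (7,3) -> (3,3)
Segment 5: (3,3) -> (1,3)
Segment 6: (1,3) -> (5,3)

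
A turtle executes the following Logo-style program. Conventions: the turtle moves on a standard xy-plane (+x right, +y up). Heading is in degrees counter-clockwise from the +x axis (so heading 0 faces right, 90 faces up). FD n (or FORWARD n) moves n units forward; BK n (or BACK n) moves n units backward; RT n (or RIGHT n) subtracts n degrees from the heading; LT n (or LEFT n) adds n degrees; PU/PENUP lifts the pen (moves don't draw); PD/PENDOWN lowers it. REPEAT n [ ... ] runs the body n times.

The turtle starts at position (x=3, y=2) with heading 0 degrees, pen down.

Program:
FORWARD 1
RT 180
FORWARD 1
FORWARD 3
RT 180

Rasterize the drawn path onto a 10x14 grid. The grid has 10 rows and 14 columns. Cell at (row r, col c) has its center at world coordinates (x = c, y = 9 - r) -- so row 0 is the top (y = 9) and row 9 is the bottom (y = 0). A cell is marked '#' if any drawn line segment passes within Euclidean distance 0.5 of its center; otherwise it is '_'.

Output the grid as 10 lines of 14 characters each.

Answer: ______________
______________
______________
______________
______________
______________
______________
#####_________
______________
______________

Derivation:
Segment 0: (3,2) -> (4,2)
Segment 1: (4,2) -> (3,2)
Segment 2: (3,2) -> (0,2)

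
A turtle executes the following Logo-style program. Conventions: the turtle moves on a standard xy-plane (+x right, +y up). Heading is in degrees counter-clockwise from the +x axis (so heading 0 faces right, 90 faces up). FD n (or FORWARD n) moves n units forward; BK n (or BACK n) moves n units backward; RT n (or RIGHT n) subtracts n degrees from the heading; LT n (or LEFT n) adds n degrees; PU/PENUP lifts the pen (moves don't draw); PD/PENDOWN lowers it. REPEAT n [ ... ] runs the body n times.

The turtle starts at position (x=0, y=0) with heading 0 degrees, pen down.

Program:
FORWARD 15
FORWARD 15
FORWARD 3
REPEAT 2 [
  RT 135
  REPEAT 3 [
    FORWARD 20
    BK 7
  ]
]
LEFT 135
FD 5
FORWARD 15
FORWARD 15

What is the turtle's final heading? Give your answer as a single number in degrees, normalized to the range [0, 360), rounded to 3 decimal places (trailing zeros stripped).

Executing turtle program step by step:
Start: pos=(0,0), heading=0, pen down
FD 15: (0,0) -> (15,0) [heading=0, draw]
FD 15: (15,0) -> (30,0) [heading=0, draw]
FD 3: (30,0) -> (33,0) [heading=0, draw]
REPEAT 2 [
  -- iteration 1/2 --
  RT 135: heading 0 -> 225
  REPEAT 3 [
    -- iteration 1/3 --
    FD 20: (33,0) -> (18.858,-14.142) [heading=225, draw]
    BK 7: (18.858,-14.142) -> (23.808,-9.192) [heading=225, draw]
    -- iteration 2/3 --
    FD 20: (23.808,-9.192) -> (9.665,-23.335) [heading=225, draw]
    BK 7: (9.665,-23.335) -> (14.615,-18.385) [heading=225, draw]
    -- iteration 3/3 --
    FD 20: (14.615,-18.385) -> (0.473,-32.527) [heading=225, draw]
    BK 7: (0.473,-32.527) -> (5.423,-27.577) [heading=225, draw]
  ]
  -- iteration 2/2 --
  RT 135: heading 225 -> 90
  REPEAT 3 [
    -- iteration 1/3 --
    FD 20: (5.423,-27.577) -> (5.423,-7.577) [heading=90, draw]
    BK 7: (5.423,-7.577) -> (5.423,-14.577) [heading=90, draw]
    -- iteration 2/3 --
    FD 20: (5.423,-14.577) -> (5.423,5.423) [heading=90, draw]
    BK 7: (5.423,5.423) -> (5.423,-1.577) [heading=90, draw]
    -- iteration 3/3 --
    FD 20: (5.423,-1.577) -> (5.423,18.423) [heading=90, draw]
    BK 7: (5.423,18.423) -> (5.423,11.423) [heading=90, draw]
  ]
]
LT 135: heading 90 -> 225
FD 5: (5.423,11.423) -> (1.887,7.887) [heading=225, draw]
FD 15: (1.887,7.887) -> (-8.719,-2.719) [heading=225, draw]
FD 15: (-8.719,-2.719) -> (-19.326,-13.326) [heading=225, draw]
Final: pos=(-19.326,-13.326), heading=225, 18 segment(s) drawn

Answer: 225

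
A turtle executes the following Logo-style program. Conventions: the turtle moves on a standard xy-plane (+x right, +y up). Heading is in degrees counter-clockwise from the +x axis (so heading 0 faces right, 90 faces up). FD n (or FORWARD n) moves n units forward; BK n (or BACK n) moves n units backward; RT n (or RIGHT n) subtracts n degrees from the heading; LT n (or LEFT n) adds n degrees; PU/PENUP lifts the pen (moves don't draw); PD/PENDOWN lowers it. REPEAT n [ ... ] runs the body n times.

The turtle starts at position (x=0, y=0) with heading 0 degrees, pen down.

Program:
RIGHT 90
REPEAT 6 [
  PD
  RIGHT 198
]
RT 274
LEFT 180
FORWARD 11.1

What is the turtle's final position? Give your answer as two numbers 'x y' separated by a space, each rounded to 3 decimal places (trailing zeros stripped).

Executing turtle program step by step:
Start: pos=(0,0), heading=0, pen down
RT 90: heading 0 -> 270
REPEAT 6 [
  -- iteration 1/6 --
  PD: pen down
  RT 198: heading 270 -> 72
  -- iteration 2/6 --
  PD: pen down
  RT 198: heading 72 -> 234
  -- iteration 3/6 --
  PD: pen down
  RT 198: heading 234 -> 36
  -- iteration 4/6 --
  PD: pen down
  RT 198: heading 36 -> 198
  -- iteration 5/6 --
  PD: pen down
  RT 198: heading 198 -> 0
  -- iteration 6/6 --
  PD: pen down
  RT 198: heading 0 -> 162
]
RT 274: heading 162 -> 248
LT 180: heading 248 -> 68
FD 11.1: (0,0) -> (4.158,10.292) [heading=68, draw]
Final: pos=(4.158,10.292), heading=68, 1 segment(s) drawn

Answer: 4.158 10.292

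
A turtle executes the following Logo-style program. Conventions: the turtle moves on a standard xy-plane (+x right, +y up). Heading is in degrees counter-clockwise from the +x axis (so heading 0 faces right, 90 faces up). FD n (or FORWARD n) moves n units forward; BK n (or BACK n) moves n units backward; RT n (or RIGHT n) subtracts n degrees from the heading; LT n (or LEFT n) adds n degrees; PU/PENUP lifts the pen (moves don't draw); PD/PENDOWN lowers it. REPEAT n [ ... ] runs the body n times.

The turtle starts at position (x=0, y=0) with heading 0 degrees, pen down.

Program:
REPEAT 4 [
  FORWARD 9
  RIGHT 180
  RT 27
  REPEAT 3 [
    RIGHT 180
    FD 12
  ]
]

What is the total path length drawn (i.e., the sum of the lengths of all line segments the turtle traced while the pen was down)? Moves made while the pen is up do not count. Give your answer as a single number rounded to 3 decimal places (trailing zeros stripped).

Executing turtle program step by step:
Start: pos=(0,0), heading=0, pen down
REPEAT 4 [
  -- iteration 1/4 --
  FD 9: (0,0) -> (9,0) [heading=0, draw]
  RT 180: heading 0 -> 180
  RT 27: heading 180 -> 153
  REPEAT 3 [
    -- iteration 1/3 --
    RT 180: heading 153 -> 333
    FD 12: (9,0) -> (19.692,-5.448) [heading=333, draw]
    -- iteration 2/3 --
    RT 180: heading 333 -> 153
    FD 12: (19.692,-5.448) -> (9,0) [heading=153, draw]
    -- iteration 3/3 --
    RT 180: heading 153 -> 333
    FD 12: (9,0) -> (19.692,-5.448) [heading=333, draw]
  ]
  -- iteration 2/4 --
  FD 9: (19.692,-5.448) -> (27.711,-9.534) [heading=333, draw]
  RT 180: heading 333 -> 153
  RT 27: heading 153 -> 126
  REPEAT 3 [
    -- iteration 1/3 --
    RT 180: heading 126 -> 306
    FD 12: (27.711,-9.534) -> (34.765,-19.242) [heading=306, draw]
    -- iteration 2/3 --
    RT 180: heading 306 -> 126
    FD 12: (34.765,-19.242) -> (27.711,-9.534) [heading=126, draw]
    -- iteration 3/3 --
    RT 180: heading 126 -> 306
    FD 12: (27.711,-9.534) -> (34.765,-19.242) [heading=306, draw]
  ]
  -- iteration 3/4 --
  FD 9: (34.765,-19.242) -> (40.055,-26.523) [heading=306, draw]
  RT 180: heading 306 -> 126
  RT 27: heading 126 -> 99
  REPEAT 3 [
    -- iteration 1/3 --
    RT 180: heading 99 -> 279
    FD 12: (40.055,-26.523) -> (41.932,-38.375) [heading=279, draw]
    -- iteration 2/3 --
    RT 180: heading 279 -> 99
    FD 12: (41.932,-38.375) -> (40.055,-26.523) [heading=99, draw]
    -- iteration 3/3 --
    RT 180: heading 99 -> 279
    FD 12: (40.055,-26.523) -> (41.932,-38.375) [heading=279, draw]
  ]
  -- iteration 4/4 --
  FD 9: (41.932,-38.375) -> (43.34,-47.265) [heading=279, draw]
  RT 180: heading 279 -> 99
  RT 27: heading 99 -> 72
  REPEAT 3 [
    -- iteration 1/3 --
    RT 180: heading 72 -> 252
    FD 12: (43.34,-47.265) -> (39.632,-58.677) [heading=252, draw]
    -- iteration 2/3 --
    RT 180: heading 252 -> 72
    FD 12: (39.632,-58.677) -> (43.34,-47.265) [heading=72, draw]
    -- iteration 3/3 --
    RT 180: heading 72 -> 252
    FD 12: (43.34,-47.265) -> (39.632,-58.677) [heading=252, draw]
  ]
]
Final: pos=(39.632,-58.677), heading=252, 16 segment(s) drawn

Segment lengths:
  seg 1: (0,0) -> (9,0), length = 9
  seg 2: (9,0) -> (19.692,-5.448), length = 12
  seg 3: (19.692,-5.448) -> (9,0), length = 12
  seg 4: (9,0) -> (19.692,-5.448), length = 12
  seg 5: (19.692,-5.448) -> (27.711,-9.534), length = 9
  seg 6: (27.711,-9.534) -> (34.765,-19.242), length = 12
  seg 7: (34.765,-19.242) -> (27.711,-9.534), length = 12
  seg 8: (27.711,-9.534) -> (34.765,-19.242), length = 12
  seg 9: (34.765,-19.242) -> (40.055,-26.523), length = 9
  seg 10: (40.055,-26.523) -> (41.932,-38.375), length = 12
  seg 11: (41.932,-38.375) -> (40.055,-26.523), length = 12
  seg 12: (40.055,-26.523) -> (41.932,-38.375), length = 12
  seg 13: (41.932,-38.375) -> (43.34,-47.265), length = 9
  seg 14: (43.34,-47.265) -> (39.632,-58.677), length = 12
  seg 15: (39.632,-58.677) -> (43.34,-47.265), length = 12
  seg 16: (43.34,-47.265) -> (39.632,-58.677), length = 12
Total = 180

Answer: 180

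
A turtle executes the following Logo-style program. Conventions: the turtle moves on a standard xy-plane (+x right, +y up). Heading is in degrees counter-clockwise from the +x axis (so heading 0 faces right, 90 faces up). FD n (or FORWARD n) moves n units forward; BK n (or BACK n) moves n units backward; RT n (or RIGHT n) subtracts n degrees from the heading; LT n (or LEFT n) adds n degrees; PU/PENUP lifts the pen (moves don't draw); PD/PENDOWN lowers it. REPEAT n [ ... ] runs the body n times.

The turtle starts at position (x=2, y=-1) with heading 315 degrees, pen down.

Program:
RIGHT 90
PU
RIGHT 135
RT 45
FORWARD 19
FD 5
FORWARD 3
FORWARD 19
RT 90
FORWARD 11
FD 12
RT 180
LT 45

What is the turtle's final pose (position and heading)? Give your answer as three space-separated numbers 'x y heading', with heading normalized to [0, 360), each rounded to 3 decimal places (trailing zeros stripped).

Executing turtle program step by step:
Start: pos=(2,-1), heading=315, pen down
RT 90: heading 315 -> 225
PU: pen up
RT 135: heading 225 -> 90
RT 45: heading 90 -> 45
FD 19: (2,-1) -> (15.435,12.435) [heading=45, move]
FD 5: (15.435,12.435) -> (18.971,15.971) [heading=45, move]
FD 3: (18.971,15.971) -> (21.092,18.092) [heading=45, move]
FD 19: (21.092,18.092) -> (34.527,31.527) [heading=45, move]
RT 90: heading 45 -> 315
FD 11: (34.527,31.527) -> (42.305,23.749) [heading=315, move]
FD 12: (42.305,23.749) -> (50.79,15.263) [heading=315, move]
RT 180: heading 315 -> 135
LT 45: heading 135 -> 180
Final: pos=(50.79,15.263), heading=180, 0 segment(s) drawn

Answer: 50.79 15.263 180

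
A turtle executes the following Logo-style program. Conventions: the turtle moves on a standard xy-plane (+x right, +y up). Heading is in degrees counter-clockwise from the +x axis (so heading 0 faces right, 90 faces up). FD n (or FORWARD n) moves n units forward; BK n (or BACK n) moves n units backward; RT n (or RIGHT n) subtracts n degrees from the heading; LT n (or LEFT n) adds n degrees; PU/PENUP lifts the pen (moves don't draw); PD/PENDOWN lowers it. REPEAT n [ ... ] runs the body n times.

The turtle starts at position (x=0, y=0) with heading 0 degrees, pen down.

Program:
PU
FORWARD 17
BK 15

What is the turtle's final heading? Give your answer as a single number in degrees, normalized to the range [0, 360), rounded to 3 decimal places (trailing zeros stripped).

Executing turtle program step by step:
Start: pos=(0,0), heading=0, pen down
PU: pen up
FD 17: (0,0) -> (17,0) [heading=0, move]
BK 15: (17,0) -> (2,0) [heading=0, move]
Final: pos=(2,0), heading=0, 0 segment(s) drawn

Answer: 0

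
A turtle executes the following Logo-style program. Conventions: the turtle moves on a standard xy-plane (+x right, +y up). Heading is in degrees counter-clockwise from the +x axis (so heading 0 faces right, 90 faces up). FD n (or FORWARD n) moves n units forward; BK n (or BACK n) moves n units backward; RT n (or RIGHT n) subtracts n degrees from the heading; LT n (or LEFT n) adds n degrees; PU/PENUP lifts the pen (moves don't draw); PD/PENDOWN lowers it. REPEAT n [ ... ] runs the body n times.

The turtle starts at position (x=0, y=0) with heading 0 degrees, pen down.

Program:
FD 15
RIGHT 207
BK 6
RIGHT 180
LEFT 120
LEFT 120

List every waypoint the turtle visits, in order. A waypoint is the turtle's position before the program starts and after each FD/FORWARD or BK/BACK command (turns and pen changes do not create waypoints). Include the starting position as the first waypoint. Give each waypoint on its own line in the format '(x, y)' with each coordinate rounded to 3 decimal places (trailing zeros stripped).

Executing turtle program step by step:
Start: pos=(0,0), heading=0, pen down
FD 15: (0,0) -> (15,0) [heading=0, draw]
RT 207: heading 0 -> 153
BK 6: (15,0) -> (20.346,-2.724) [heading=153, draw]
RT 180: heading 153 -> 333
LT 120: heading 333 -> 93
LT 120: heading 93 -> 213
Final: pos=(20.346,-2.724), heading=213, 2 segment(s) drawn
Waypoints (3 total):
(0, 0)
(15, 0)
(20.346, -2.724)

Answer: (0, 0)
(15, 0)
(20.346, -2.724)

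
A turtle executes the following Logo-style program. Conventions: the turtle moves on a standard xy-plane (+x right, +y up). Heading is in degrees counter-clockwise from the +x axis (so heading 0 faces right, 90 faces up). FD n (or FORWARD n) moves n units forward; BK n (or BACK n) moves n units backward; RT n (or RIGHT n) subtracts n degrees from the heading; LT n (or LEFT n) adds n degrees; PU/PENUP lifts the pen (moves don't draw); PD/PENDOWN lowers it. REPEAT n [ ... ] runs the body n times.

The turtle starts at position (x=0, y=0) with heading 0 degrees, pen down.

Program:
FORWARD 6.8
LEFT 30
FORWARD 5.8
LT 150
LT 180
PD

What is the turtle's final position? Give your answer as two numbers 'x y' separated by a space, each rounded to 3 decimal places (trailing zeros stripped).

Answer: 11.823 2.9

Derivation:
Executing turtle program step by step:
Start: pos=(0,0), heading=0, pen down
FD 6.8: (0,0) -> (6.8,0) [heading=0, draw]
LT 30: heading 0 -> 30
FD 5.8: (6.8,0) -> (11.823,2.9) [heading=30, draw]
LT 150: heading 30 -> 180
LT 180: heading 180 -> 0
PD: pen down
Final: pos=(11.823,2.9), heading=0, 2 segment(s) drawn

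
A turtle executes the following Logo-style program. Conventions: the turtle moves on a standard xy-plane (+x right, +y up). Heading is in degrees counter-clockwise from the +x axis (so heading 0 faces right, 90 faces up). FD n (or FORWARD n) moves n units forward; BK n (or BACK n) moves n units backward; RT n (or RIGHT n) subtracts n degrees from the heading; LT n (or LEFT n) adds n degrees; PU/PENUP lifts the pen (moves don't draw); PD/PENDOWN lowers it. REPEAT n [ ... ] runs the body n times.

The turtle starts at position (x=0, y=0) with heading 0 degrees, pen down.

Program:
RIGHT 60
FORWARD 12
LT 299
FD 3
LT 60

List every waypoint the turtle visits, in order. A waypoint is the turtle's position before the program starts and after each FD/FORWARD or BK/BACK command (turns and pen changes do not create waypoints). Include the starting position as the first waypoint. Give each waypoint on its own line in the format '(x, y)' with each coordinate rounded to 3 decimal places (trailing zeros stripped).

Executing turtle program step by step:
Start: pos=(0,0), heading=0, pen down
RT 60: heading 0 -> 300
FD 12: (0,0) -> (6,-10.392) [heading=300, draw]
LT 299: heading 300 -> 239
FD 3: (6,-10.392) -> (4.455,-12.964) [heading=239, draw]
LT 60: heading 239 -> 299
Final: pos=(4.455,-12.964), heading=299, 2 segment(s) drawn
Waypoints (3 total):
(0, 0)
(6, -10.392)
(4.455, -12.964)

Answer: (0, 0)
(6, -10.392)
(4.455, -12.964)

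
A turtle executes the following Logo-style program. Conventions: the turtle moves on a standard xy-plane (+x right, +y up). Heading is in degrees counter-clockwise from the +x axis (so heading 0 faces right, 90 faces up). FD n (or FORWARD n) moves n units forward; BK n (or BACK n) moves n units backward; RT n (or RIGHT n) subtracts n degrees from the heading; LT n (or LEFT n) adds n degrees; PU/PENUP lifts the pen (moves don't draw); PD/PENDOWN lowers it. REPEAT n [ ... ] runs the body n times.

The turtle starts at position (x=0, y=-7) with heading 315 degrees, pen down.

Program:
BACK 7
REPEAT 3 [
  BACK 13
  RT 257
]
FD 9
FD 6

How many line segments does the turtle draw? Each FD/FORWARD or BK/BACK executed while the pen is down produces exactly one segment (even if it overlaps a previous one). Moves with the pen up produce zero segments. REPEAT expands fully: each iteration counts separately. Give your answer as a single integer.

Answer: 6

Derivation:
Executing turtle program step by step:
Start: pos=(0,-7), heading=315, pen down
BK 7: (0,-7) -> (-4.95,-2.05) [heading=315, draw]
REPEAT 3 [
  -- iteration 1/3 --
  BK 13: (-4.95,-2.05) -> (-14.142,7.142) [heading=315, draw]
  RT 257: heading 315 -> 58
  -- iteration 2/3 --
  BK 13: (-14.142,7.142) -> (-21.031,-3.882) [heading=58, draw]
  RT 257: heading 58 -> 161
  -- iteration 3/3 --
  BK 13: (-21.031,-3.882) -> (-8.739,-8.115) [heading=161, draw]
  RT 257: heading 161 -> 264
]
FD 9: (-8.739,-8.115) -> (-9.68,-17.066) [heading=264, draw]
FD 6: (-9.68,-17.066) -> (-10.307,-23.033) [heading=264, draw]
Final: pos=(-10.307,-23.033), heading=264, 6 segment(s) drawn
Segments drawn: 6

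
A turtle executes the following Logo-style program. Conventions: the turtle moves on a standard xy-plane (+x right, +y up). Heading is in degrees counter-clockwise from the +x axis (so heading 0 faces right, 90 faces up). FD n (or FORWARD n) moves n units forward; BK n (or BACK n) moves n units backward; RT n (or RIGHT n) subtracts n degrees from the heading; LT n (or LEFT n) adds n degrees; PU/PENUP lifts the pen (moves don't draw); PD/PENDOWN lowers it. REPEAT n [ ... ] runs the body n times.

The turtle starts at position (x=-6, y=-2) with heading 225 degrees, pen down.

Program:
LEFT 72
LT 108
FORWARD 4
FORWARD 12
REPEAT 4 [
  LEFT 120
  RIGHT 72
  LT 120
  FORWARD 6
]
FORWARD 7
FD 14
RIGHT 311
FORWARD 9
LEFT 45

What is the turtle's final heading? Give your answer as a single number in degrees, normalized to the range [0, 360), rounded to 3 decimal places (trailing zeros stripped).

Executing turtle program step by step:
Start: pos=(-6,-2), heading=225, pen down
LT 72: heading 225 -> 297
LT 108: heading 297 -> 45
FD 4: (-6,-2) -> (-3.172,0.828) [heading=45, draw]
FD 12: (-3.172,0.828) -> (5.314,9.314) [heading=45, draw]
REPEAT 4 [
  -- iteration 1/4 --
  LT 120: heading 45 -> 165
  RT 72: heading 165 -> 93
  LT 120: heading 93 -> 213
  FD 6: (5.314,9.314) -> (0.282,6.046) [heading=213, draw]
  -- iteration 2/4 --
  LT 120: heading 213 -> 333
  RT 72: heading 333 -> 261
  LT 120: heading 261 -> 21
  FD 6: (0.282,6.046) -> (5.883,8.196) [heading=21, draw]
  -- iteration 3/4 --
  LT 120: heading 21 -> 141
  RT 72: heading 141 -> 69
  LT 120: heading 69 -> 189
  FD 6: (5.883,8.196) -> (-0.043,7.257) [heading=189, draw]
  -- iteration 4/4 --
  LT 120: heading 189 -> 309
  RT 72: heading 309 -> 237
  LT 120: heading 237 -> 357
  FD 6: (-0.043,7.257) -> (5.949,6.943) [heading=357, draw]
]
FD 7: (5.949,6.943) -> (12.939,6.577) [heading=357, draw]
FD 14: (12.939,6.577) -> (26.92,5.844) [heading=357, draw]
RT 311: heading 357 -> 46
FD 9: (26.92,5.844) -> (33.172,12.318) [heading=46, draw]
LT 45: heading 46 -> 91
Final: pos=(33.172,12.318), heading=91, 9 segment(s) drawn

Answer: 91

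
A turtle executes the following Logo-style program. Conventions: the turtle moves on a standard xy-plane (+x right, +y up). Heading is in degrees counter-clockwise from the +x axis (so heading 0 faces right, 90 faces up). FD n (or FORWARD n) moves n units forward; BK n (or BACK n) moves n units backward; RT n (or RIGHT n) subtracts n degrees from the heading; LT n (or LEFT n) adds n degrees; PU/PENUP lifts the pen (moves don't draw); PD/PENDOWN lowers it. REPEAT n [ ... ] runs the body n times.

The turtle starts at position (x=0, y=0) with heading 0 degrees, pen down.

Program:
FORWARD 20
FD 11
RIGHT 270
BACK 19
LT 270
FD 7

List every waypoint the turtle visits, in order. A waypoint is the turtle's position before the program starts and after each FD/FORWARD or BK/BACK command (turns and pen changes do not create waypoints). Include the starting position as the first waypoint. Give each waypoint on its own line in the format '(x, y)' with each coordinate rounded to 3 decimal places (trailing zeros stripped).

Executing turtle program step by step:
Start: pos=(0,0), heading=0, pen down
FD 20: (0,0) -> (20,0) [heading=0, draw]
FD 11: (20,0) -> (31,0) [heading=0, draw]
RT 270: heading 0 -> 90
BK 19: (31,0) -> (31,-19) [heading=90, draw]
LT 270: heading 90 -> 0
FD 7: (31,-19) -> (38,-19) [heading=0, draw]
Final: pos=(38,-19), heading=0, 4 segment(s) drawn
Waypoints (5 total):
(0, 0)
(20, 0)
(31, 0)
(31, -19)
(38, -19)

Answer: (0, 0)
(20, 0)
(31, 0)
(31, -19)
(38, -19)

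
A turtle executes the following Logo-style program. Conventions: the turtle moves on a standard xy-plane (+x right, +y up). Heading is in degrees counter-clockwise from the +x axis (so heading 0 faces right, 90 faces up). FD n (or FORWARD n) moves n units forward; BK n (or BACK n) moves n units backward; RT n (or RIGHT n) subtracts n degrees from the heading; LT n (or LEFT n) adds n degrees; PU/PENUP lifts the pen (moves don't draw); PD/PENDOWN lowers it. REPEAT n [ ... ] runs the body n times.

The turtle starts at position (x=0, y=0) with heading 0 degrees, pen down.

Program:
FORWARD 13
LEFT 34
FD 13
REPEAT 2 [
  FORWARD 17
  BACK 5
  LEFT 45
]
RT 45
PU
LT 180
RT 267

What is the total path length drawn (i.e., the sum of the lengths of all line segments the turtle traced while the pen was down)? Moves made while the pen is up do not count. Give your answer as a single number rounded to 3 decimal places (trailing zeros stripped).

Answer: 70

Derivation:
Executing turtle program step by step:
Start: pos=(0,0), heading=0, pen down
FD 13: (0,0) -> (13,0) [heading=0, draw]
LT 34: heading 0 -> 34
FD 13: (13,0) -> (23.777,7.27) [heading=34, draw]
REPEAT 2 [
  -- iteration 1/2 --
  FD 17: (23.777,7.27) -> (37.871,16.776) [heading=34, draw]
  BK 5: (37.871,16.776) -> (33.726,13.98) [heading=34, draw]
  LT 45: heading 34 -> 79
  -- iteration 2/2 --
  FD 17: (33.726,13.98) -> (36.97,30.667) [heading=79, draw]
  BK 5: (36.97,30.667) -> (36.016,25.759) [heading=79, draw]
  LT 45: heading 79 -> 124
]
RT 45: heading 124 -> 79
PU: pen up
LT 180: heading 79 -> 259
RT 267: heading 259 -> 352
Final: pos=(36.016,25.759), heading=352, 6 segment(s) drawn

Segment lengths:
  seg 1: (0,0) -> (13,0), length = 13
  seg 2: (13,0) -> (23.777,7.27), length = 13
  seg 3: (23.777,7.27) -> (37.871,16.776), length = 17
  seg 4: (37.871,16.776) -> (33.726,13.98), length = 5
  seg 5: (33.726,13.98) -> (36.97,30.667), length = 17
  seg 6: (36.97,30.667) -> (36.016,25.759), length = 5
Total = 70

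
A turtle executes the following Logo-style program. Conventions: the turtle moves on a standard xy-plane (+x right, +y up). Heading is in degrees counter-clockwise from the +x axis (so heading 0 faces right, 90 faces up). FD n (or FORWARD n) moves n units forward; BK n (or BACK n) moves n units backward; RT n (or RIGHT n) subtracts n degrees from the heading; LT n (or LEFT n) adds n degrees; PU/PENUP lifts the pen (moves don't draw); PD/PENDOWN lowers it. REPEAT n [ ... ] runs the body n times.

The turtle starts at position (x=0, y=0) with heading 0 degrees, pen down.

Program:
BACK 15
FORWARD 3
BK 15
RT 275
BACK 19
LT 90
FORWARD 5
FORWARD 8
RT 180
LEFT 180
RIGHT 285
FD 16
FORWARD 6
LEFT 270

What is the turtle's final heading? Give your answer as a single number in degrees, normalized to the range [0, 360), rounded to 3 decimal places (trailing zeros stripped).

Executing turtle program step by step:
Start: pos=(0,0), heading=0, pen down
BK 15: (0,0) -> (-15,0) [heading=0, draw]
FD 3: (-15,0) -> (-12,0) [heading=0, draw]
BK 15: (-12,0) -> (-27,0) [heading=0, draw]
RT 275: heading 0 -> 85
BK 19: (-27,0) -> (-28.656,-18.928) [heading=85, draw]
LT 90: heading 85 -> 175
FD 5: (-28.656,-18.928) -> (-33.637,-18.492) [heading=175, draw]
FD 8: (-33.637,-18.492) -> (-41.606,-17.795) [heading=175, draw]
RT 180: heading 175 -> 355
LT 180: heading 355 -> 175
RT 285: heading 175 -> 250
FD 16: (-41.606,-17.795) -> (-47.079,-32.83) [heading=250, draw]
FD 6: (-47.079,-32.83) -> (-49.131,-38.468) [heading=250, draw]
LT 270: heading 250 -> 160
Final: pos=(-49.131,-38.468), heading=160, 8 segment(s) drawn

Answer: 160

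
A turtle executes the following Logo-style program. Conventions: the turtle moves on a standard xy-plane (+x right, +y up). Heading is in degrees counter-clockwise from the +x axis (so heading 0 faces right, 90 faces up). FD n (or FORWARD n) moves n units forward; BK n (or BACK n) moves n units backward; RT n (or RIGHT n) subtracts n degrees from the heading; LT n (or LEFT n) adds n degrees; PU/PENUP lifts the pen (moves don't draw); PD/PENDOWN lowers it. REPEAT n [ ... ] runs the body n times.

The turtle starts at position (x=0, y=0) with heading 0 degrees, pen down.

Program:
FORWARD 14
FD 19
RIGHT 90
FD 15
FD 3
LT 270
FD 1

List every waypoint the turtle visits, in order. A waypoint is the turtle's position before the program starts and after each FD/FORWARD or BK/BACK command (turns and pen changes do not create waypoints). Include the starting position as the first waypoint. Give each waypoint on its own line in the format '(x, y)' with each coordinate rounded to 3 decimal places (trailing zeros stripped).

Executing turtle program step by step:
Start: pos=(0,0), heading=0, pen down
FD 14: (0,0) -> (14,0) [heading=0, draw]
FD 19: (14,0) -> (33,0) [heading=0, draw]
RT 90: heading 0 -> 270
FD 15: (33,0) -> (33,-15) [heading=270, draw]
FD 3: (33,-15) -> (33,-18) [heading=270, draw]
LT 270: heading 270 -> 180
FD 1: (33,-18) -> (32,-18) [heading=180, draw]
Final: pos=(32,-18), heading=180, 5 segment(s) drawn
Waypoints (6 total):
(0, 0)
(14, 0)
(33, 0)
(33, -15)
(33, -18)
(32, -18)

Answer: (0, 0)
(14, 0)
(33, 0)
(33, -15)
(33, -18)
(32, -18)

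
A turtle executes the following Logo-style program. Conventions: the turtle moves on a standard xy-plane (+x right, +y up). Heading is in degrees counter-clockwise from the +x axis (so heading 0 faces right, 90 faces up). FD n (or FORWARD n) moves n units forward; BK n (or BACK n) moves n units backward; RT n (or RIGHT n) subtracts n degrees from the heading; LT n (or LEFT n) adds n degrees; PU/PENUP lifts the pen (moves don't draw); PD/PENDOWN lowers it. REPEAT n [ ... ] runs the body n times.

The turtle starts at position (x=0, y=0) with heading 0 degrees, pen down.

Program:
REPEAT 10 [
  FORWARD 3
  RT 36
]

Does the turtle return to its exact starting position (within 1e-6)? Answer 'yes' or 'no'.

Answer: yes

Derivation:
Executing turtle program step by step:
Start: pos=(0,0), heading=0, pen down
REPEAT 10 [
  -- iteration 1/10 --
  FD 3: (0,0) -> (3,0) [heading=0, draw]
  RT 36: heading 0 -> 324
  -- iteration 2/10 --
  FD 3: (3,0) -> (5.427,-1.763) [heading=324, draw]
  RT 36: heading 324 -> 288
  -- iteration 3/10 --
  FD 3: (5.427,-1.763) -> (6.354,-4.617) [heading=288, draw]
  RT 36: heading 288 -> 252
  -- iteration 4/10 --
  FD 3: (6.354,-4.617) -> (5.427,-7.47) [heading=252, draw]
  RT 36: heading 252 -> 216
  -- iteration 5/10 --
  FD 3: (5.427,-7.47) -> (3,-9.233) [heading=216, draw]
  RT 36: heading 216 -> 180
  -- iteration 6/10 --
  FD 3: (3,-9.233) -> (0,-9.233) [heading=180, draw]
  RT 36: heading 180 -> 144
  -- iteration 7/10 --
  FD 3: (0,-9.233) -> (-2.427,-7.47) [heading=144, draw]
  RT 36: heading 144 -> 108
  -- iteration 8/10 --
  FD 3: (-2.427,-7.47) -> (-3.354,-4.617) [heading=108, draw]
  RT 36: heading 108 -> 72
  -- iteration 9/10 --
  FD 3: (-3.354,-4.617) -> (-2.427,-1.763) [heading=72, draw]
  RT 36: heading 72 -> 36
  -- iteration 10/10 --
  FD 3: (-2.427,-1.763) -> (0,0) [heading=36, draw]
  RT 36: heading 36 -> 0
]
Final: pos=(0,0), heading=0, 10 segment(s) drawn

Start position: (0, 0)
Final position: (0, 0)
Distance = 0; < 1e-6 -> CLOSED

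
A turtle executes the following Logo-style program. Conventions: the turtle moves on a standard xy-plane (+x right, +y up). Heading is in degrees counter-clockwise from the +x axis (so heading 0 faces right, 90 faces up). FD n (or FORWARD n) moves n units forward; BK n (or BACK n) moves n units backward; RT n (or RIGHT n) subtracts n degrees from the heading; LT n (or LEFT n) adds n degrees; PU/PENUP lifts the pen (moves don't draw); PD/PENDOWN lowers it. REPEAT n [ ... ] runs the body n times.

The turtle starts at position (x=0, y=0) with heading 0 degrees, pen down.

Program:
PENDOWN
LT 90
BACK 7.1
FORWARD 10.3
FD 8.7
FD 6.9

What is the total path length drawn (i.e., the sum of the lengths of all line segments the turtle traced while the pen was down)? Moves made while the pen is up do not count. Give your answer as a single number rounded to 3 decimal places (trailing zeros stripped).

Answer: 33

Derivation:
Executing turtle program step by step:
Start: pos=(0,0), heading=0, pen down
PD: pen down
LT 90: heading 0 -> 90
BK 7.1: (0,0) -> (0,-7.1) [heading=90, draw]
FD 10.3: (0,-7.1) -> (0,3.2) [heading=90, draw]
FD 8.7: (0,3.2) -> (0,11.9) [heading=90, draw]
FD 6.9: (0,11.9) -> (0,18.8) [heading=90, draw]
Final: pos=(0,18.8), heading=90, 4 segment(s) drawn

Segment lengths:
  seg 1: (0,0) -> (0,-7.1), length = 7.1
  seg 2: (0,-7.1) -> (0,3.2), length = 10.3
  seg 3: (0,3.2) -> (0,11.9), length = 8.7
  seg 4: (0,11.9) -> (0,18.8), length = 6.9
Total = 33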